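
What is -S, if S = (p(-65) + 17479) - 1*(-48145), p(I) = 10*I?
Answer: -64974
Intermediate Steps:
S = 64974 (S = (10*(-65) + 17479) - 1*(-48145) = (-650 + 17479) + 48145 = 16829 + 48145 = 64974)
-S = -1*64974 = -64974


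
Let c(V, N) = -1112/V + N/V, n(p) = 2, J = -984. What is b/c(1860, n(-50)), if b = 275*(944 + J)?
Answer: 682000/37 ≈ 18432.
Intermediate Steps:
b = -11000 (b = 275*(944 - 984) = 275*(-40) = -11000)
b/c(1860, n(-50)) = -11000*1860/(-1112 + 2) = -11000/((1/1860)*(-1110)) = -11000/(-37/62) = -11000*(-62/37) = 682000/37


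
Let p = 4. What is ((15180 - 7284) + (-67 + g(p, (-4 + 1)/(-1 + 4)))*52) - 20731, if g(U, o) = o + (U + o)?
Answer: -16215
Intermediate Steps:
g(U, o) = U + 2*o
((15180 - 7284) + (-67 + g(p, (-4 + 1)/(-1 + 4)))*52) - 20731 = ((15180 - 7284) + (-67 + (4 + 2*((-4 + 1)/(-1 + 4))))*52) - 20731 = (7896 + (-67 + (4 + 2*(-3/3)))*52) - 20731 = (7896 + (-67 + (4 + 2*(-3*1/3)))*52) - 20731 = (7896 + (-67 + (4 + 2*(-1)))*52) - 20731 = (7896 + (-67 + (4 - 2))*52) - 20731 = (7896 + (-67 + 2)*52) - 20731 = (7896 - 65*52) - 20731 = (7896 - 3380) - 20731 = 4516 - 20731 = -16215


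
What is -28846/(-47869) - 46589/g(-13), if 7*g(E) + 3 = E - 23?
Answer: 15612306881/1866891 ≈ 8362.7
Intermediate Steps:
g(E) = -26/7 + E/7 (g(E) = -3/7 + (E - 23)/7 = -3/7 + (-23 + E)/7 = -3/7 + (-23/7 + E/7) = -26/7 + E/7)
-28846/(-47869) - 46589/g(-13) = -28846/(-47869) - 46589/(-26/7 + (1/7)*(-13)) = -28846*(-1/47869) - 46589/(-26/7 - 13/7) = 28846/47869 - 46589/(-39/7) = 28846/47869 - 46589*(-7/39) = 28846/47869 + 326123/39 = 15612306881/1866891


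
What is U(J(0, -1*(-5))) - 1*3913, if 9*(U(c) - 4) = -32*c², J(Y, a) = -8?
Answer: -37229/9 ≈ -4136.6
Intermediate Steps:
U(c) = 4 - 32*c²/9 (U(c) = 4 + (-32*c²)/9 = 4 - 32*c²/9)
U(J(0, -1*(-5))) - 1*3913 = (4 - 32/9*(-8)²) - 1*3913 = (4 - 32/9*64) - 3913 = (4 - 2048/9) - 3913 = -2012/9 - 3913 = -37229/9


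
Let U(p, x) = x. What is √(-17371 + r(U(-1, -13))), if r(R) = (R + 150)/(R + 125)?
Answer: I*√13617905/28 ≈ 131.79*I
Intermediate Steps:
r(R) = (150 + R)/(125 + R)
√(-17371 + r(U(-1, -13))) = √(-17371 + (150 - 13)/(125 - 13)) = √(-17371 + 137/112) = √(-1945415/112) = I*√13617905/28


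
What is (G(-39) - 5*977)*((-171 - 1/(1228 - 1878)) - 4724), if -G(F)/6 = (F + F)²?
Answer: 131689409361/650 ≈ 2.0260e+8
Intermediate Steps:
G(F) = -24*F² (G(F) = -6*(F + F)² = -6*4*F² = -24*F²)
(G(-39) - 5*977)*((-171 - 1/(1228 - 1878)) - 4724) = (-24*(-39)² - 5*977)*((-171 - 1/(1228 - 1878)) - 4724) = (-24*1521 - 4885)*((-171 - 1/(-650)) - 4724) = (-36504 - 4885)*((-171 - 1*(-1/650)) - 4724) = -41389*((-171 + 1/650) - 4724) = -41389*(-111149/650 - 4724) = -41389*(-3181749/650) = 131689409361/650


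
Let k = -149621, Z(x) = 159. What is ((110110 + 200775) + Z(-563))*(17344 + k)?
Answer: -41143967188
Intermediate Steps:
((110110 + 200775) + Z(-563))*(17344 + k) = ((110110 + 200775) + 159)*(17344 - 149621) = (310885 + 159)*(-132277) = 311044*(-132277) = -41143967188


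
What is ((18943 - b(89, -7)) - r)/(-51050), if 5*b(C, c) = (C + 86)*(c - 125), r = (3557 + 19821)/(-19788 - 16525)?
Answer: -855666597/1853778650 ≈ -0.46158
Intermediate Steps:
r = -23378/36313 (r = 23378/(-36313) = 23378*(-1/36313) = -23378/36313 ≈ -0.64379)
b(C, c) = (-125 + c)*(86 + C)/5 (b(C, c) = ((C + 86)*(c - 125))/5 = ((86 + C)*(-125 + c))/5 = ((-125 + c)*(86 + C))/5 = (-125 + c)*(86 + C)/5)
((18943 - b(89, -7)) - r)/(-51050) = ((18943 - (-2150 - 25*89 + (86/5)*(-7) + (1/5)*89*(-7))) - 1*(-23378/36313))/(-51050) = ((18943 - (-2150 - 2225 - 602/5 - 623/5)) + 23378/36313)*(-1/51050) = ((18943 - 1*(-4620)) + 23378/36313)*(-1/51050) = ((18943 + 4620) + 23378/36313)*(-1/51050) = (23563 + 23378/36313)*(-1/51050) = (855666597/36313)*(-1/51050) = -855666597/1853778650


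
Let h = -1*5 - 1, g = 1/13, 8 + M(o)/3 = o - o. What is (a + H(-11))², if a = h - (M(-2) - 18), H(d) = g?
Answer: 219961/169 ≈ 1301.5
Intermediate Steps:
M(o) = -24 (M(o) = -24 + 3*(o - o) = -24 + 3*0 = -24 + 0 = -24)
g = 1/13 ≈ 0.076923
H(d) = 1/13
h = -6 (h = -5 - 1 = -6)
a = 36 (a = -6 - (-24 - 18) = -6 - 1*(-42) = -6 + 42 = 36)
(a + H(-11))² = (36 + 1/13)² = (469/13)² = 219961/169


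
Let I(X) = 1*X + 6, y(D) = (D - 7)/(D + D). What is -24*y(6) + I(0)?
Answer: 8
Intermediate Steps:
y(D) = (-7 + D)/(2*D) (y(D) = (-7 + D)/((2*D)) = (-7 + D)*(1/(2*D)) = (-7 + D)/(2*D))
I(X) = 6 + X (I(X) = X + 6 = 6 + X)
-24*y(6) + I(0) = -12*(-7 + 6)/6 + (6 + 0) = -12*(-1)/6 + 6 = -24*(-1/12) + 6 = 2 + 6 = 8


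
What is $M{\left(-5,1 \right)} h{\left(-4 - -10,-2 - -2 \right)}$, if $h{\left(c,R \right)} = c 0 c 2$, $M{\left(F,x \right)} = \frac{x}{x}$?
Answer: $0$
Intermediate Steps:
$M{\left(F,x \right)} = 1$
$h{\left(c,R \right)} = 0$ ($h{\left(c,R \right)} = c 0 \cdot 2 = c 0 = 0$)
$M{\left(-5,1 \right)} h{\left(-4 - -10,-2 - -2 \right)} = 1 \cdot 0 = 0$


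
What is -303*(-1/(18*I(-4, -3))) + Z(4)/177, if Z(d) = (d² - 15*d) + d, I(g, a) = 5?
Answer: 1853/590 ≈ 3.1407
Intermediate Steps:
Z(d) = d² - 14*d
-303*(-1/(18*I(-4, -3))) + Z(4)/177 = -303/(-6*3*5) + (4*(-14 + 4))/177 = -303/((-18*5)) + (4*(-10))*(1/177) = -303/(-90) - 40*1/177 = -303*(-1/90) - 40/177 = 101/30 - 40/177 = 1853/590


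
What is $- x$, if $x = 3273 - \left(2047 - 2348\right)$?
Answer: $-3574$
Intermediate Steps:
$x = 3574$ ($x = 3273 - \left(2047 - 2348\right) = 3273 - -301 = 3273 + 301 = 3574$)
$- x = \left(-1\right) 3574 = -3574$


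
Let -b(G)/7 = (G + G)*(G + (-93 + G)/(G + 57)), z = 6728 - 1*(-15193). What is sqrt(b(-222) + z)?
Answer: I*sqrt(80116707)/11 ≈ 813.71*I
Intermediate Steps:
z = 21921 (z = 6728 + 15193 = 21921)
b(G) = -14*G*(G + (-93 + G)/(57 + G)) (b(G) = -7*(G + G)*(G + (-93 + G)/(G + 57)) = -7*2*G*(G + (-93 + G)/(57 + G)) = -14*G*(G + (-93 + G)/(57 + G)))
sqrt(b(-222) + z) = sqrt(14*(-222)*(93 - 1*(-222)**2 - 58*(-222))/(57 - 222) + 21921) = sqrt(14*(-222)*(93 - 1*49284 + 12876)/(-165) + 21921) = sqrt(14*(-222)*(-1/165)*(93 - 49284 + 12876) + 21921) = sqrt(14*(-222)*(-1/165)*(-36315) + 21921) = sqrt(-7524468/11 + 21921) = sqrt(-7283337/11) = I*sqrt(80116707)/11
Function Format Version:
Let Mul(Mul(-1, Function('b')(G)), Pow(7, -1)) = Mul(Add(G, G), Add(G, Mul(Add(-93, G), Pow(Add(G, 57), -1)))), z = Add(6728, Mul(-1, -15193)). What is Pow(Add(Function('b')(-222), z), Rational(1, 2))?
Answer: Mul(Rational(1, 11), I, Pow(80116707, Rational(1, 2))) ≈ Mul(813.71, I)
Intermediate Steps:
z = 21921 (z = Add(6728, 15193) = 21921)
Function('b')(G) = Mul(-14, G, Add(G, Mul(Pow(Add(57, G), -1), Add(-93, G)))) (Function('b')(G) = Mul(-7, Mul(Add(G, G), Add(G, Mul(Add(-93, G), Pow(Add(G, 57), -1))))) = Mul(-7, Mul(Mul(2, G), Add(G, Mul(Add(-93, G), Pow(Add(57, G), -1))))) = Mul(-7, Mul(Mul(2, G), Add(G, Mul(Pow(Add(57, G), -1), Add(-93, G))))) = Mul(-7, Mul(2, G, Add(G, Mul(Pow(Add(57, G), -1), Add(-93, G))))) = Mul(-14, G, Add(G, Mul(Pow(Add(57, G), -1), Add(-93, G)))))
Pow(Add(Function('b')(-222), z), Rational(1, 2)) = Pow(Add(Mul(14, -222, Pow(Add(57, -222), -1), Add(93, Mul(-1, Pow(-222, 2)), Mul(-58, -222))), 21921), Rational(1, 2)) = Pow(Add(Mul(14, -222, Pow(-165, -1), Add(93, Mul(-1, 49284), 12876)), 21921), Rational(1, 2)) = Pow(Add(Mul(14, -222, Rational(-1, 165), Add(93, -49284, 12876)), 21921), Rational(1, 2)) = Pow(Add(Mul(14, -222, Rational(-1, 165), -36315), 21921), Rational(1, 2)) = Pow(Add(Rational(-7524468, 11), 21921), Rational(1, 2)) = Pow(Rational(-7283337, 11), Rational(1, 2)) = Mul(Rational(1, 11), I, Pow(80116707, Rational(1, 2)))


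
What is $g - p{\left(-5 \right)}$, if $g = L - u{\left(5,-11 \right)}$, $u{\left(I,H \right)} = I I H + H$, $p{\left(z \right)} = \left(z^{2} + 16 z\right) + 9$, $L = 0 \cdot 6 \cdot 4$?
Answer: $332$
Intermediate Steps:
$L = 0$ ($L = 0 \cdot 4 = 0$)
$p{\left(z \right)} = 9 + z^{2} + 16 z$
$u{\left(I,H \right)} = H + H I^{2}$ ($u{\left(I,H \right)} = I^{2} H + H = H I^{2} + H = H + H I^{2}$)
$g = 286$ ($g = 0 - - 11 \left(1 + 5^{2}\right) = 0 - - 11 \left(1 + 25\right) = 0 - \left(-11\right) 26 = 0 - -286 = 0 + 286 = 286$)
$g - p{\left(-5 \right)} = 286 - \left(9 + \left(-5\right)^{2} + 16 \left(-5\right)\right) = 286 - \left(9 + 25 - 80\right) = 286 - -46 = 286 + 46 = 332$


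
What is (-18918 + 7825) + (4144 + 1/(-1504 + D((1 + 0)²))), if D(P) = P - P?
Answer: -10451297/1504 ≈ -6949.0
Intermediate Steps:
D(P) = 0
(-18918 + 7825) + (4144 + 1/(-1504 + D((1 + 0)²))) = (-18918 + 7825) + (4144 + 1/(-1504 + 0)) = -11093 + (4144 + 1/(-1504)) = -11093 + (4144 - 1/1504) = -11093 + 6232575/1504 = -10451297/1504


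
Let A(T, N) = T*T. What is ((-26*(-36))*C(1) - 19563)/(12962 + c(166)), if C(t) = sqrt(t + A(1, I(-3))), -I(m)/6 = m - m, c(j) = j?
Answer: -6521/4376 + 39*sqrt(2)/547 ≈ -1.3893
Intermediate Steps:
I(m) = 0 (I(m) = -6*(m - m) = -6*0 = 0)
A(T, N) = T**2
C(t) = sqrt(1 + t) (C(t) = sqrt(t + 1**2) = sqrt(t + 1) = sqrt(1 + t))
((-26*(-36))*C(1) - 19563)/(12962 + c(166)) = ((-26*(-36))*sqrt(1 + 1) - 19563)/(12962 + 166) = (936*sqrt(2) - 19563)/13128 = (-19563 + 936*sqrt(2))*(1/13128) = -6521/4376 + 39*sqrt(2)/547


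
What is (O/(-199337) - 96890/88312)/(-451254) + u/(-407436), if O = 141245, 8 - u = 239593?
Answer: 4173750072962250005/7097791859743345656 ≈ 0.58803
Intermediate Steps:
u = -239585 (u = 8 - 1*239593 = 8 - 239593 = -239585)
(O/(-199337) - 96890/88312)/(-451254) + u/(-407436) = (141245/(-199337) - 96890/88312)/(-451254) - 239585/(-407436) = (141245*(-1/199337) - 96890*1/88312)*(-1/451254) - 239585*(-1/407436) = (-141245/199337 - 48445/44156)*(-1/451254) + 239585/407436 = -15893695185/8801924572*(-1/451254) + 239585/407436 = 5297898395/1323967890271096 + 239585/407436 = 4173750072962250005/7097791859743345656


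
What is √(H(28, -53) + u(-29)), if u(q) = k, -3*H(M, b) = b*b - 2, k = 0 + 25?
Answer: 2*I*√2049/3 ≈ 30.177*I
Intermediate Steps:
k = 25
H(M, b) = ⅔ - b²/3 (H(M, b) = -(b*b - 2)/3 = -(b² - 2)/3 = -(-2 + b²)/3 = ⅔ - b²/3)
u(q) = 25
√(H(28, -53) + u(-29)) = √((⅔ - ⅓*(-53)²) + 25) = √((⅔ - ⅓*2809) + 25) = √((⅔ - 2809/3) + 25) = √(-2807/3 + 25) = √(-2732/3) = 2*I*√2049/3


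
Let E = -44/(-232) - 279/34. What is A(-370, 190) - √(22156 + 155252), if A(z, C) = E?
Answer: -3952/493 - 48*√77 ≈ -429.21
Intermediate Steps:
E = -3952/493 (E = -44*(-1/232) - 279*1/34 = 11/58 - 279/34 = -3952/493 ≈ -8.0162)
A(z, C) = -3952/493
A(-370, 190) - √(22156 + 155252) = -3952/493 - √(22156 + 155252) = -3952/493 - √177408 = -3952/493 - 48*√77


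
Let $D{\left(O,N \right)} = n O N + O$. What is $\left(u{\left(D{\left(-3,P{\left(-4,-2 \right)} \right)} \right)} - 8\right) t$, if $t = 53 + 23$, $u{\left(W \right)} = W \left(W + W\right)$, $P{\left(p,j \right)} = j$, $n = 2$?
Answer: $11704$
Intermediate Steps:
$D{\left(O,N \right)} = O + 2 N O$ ($D{\left(O,N \right)} = 2 O N + O = 2 N O + O = O + 2 N O$)
$u{\left(W \right)} = 2 W^{2}$ ($u{\left(W \right)} = W 2 W = 2 W^{2}$)
$t = 76$
$\left(u{\left(D{\left(-3,P{\left(-4,-2 \right)} \right)} \right)} - 8\right) t = \left(2 \left(- 3 \left(1 + 2 \left(-2\right)\right)\right)^{2} - 8\right) 76 = \left(2 \left(- 3 \left(1 - 4\right)\right)^{2} - 8\right) 76 = \left(2 \left(\left(-3\right) \left(-3\right)\right)^{2} - 8\right) 76 = \left(2 \cdot 9^{2} - 8\right) 76 = \left(2 \cdot 81 - 8\right) 76 = \left(162 - 8\right) 76 = 154 \cdot 76 = 11704$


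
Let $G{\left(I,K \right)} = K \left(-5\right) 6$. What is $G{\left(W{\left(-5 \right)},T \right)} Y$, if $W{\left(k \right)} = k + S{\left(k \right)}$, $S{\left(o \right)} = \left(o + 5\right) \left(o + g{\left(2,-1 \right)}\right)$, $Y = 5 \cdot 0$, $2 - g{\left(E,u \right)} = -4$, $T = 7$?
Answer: $0$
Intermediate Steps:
$g{\left(E,u \right)} = 6$ ($g{\left(E,u \right)} = 2 - -4 = 2 + 4 = 6$)
$Y = 0$
$S{\left(o \right)} = \left(5 + o\right) \left(6 + o\right)$ ($S{\left(o \right)} = \left(o + 5\right) \left(o + 6\right) = \left(5 + o\right) \left(6 + o\right)$)
$W{\left(k \right)} = 30 + k^{2} + 12 k$ ($W{\left(k \right)} = k + \left(30 + k^{2} + 11 k\right) = 30 + k^{2} + 12 k$)
$G{\left(I,K \right)} = - 30 K$ ($G{\left(I,K \right)} = - 5 K 6 = - 30 K$)
$G{\left(W{\left(-5 \right)},T \right)} Y = \left(-30\right) 7 \cdot 0 = \left(-210\right) 0 = 0$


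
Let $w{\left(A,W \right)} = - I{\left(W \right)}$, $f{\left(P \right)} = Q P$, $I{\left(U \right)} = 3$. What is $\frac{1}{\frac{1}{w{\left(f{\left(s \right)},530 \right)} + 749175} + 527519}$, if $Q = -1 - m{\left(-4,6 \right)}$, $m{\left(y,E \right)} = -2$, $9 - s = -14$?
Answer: $\frac{749172}{395202464269} \approx 1.8957 \cdot 10^{-6}$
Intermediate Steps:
$s = 23$ ($s = 9 - -14 = 9 + 14 = 23$)
$Q = 1$ ($Q = -1 - -2 = -1 + 2 = 1$)
$f{\left(P \right)} = P$ ($f{\left(P \right)} = 1 P = P$)
$w{\left(A,W \right)} = -3$ ($w{\left(A,W \right)} = \left(-1\right) 3 = -3$)
$\frac{1}{\frac{1}{w{\left(f{\left(s \right)},530 \right)} + 749175} + 527519} = \frac{1}{\frac{1}{-3 + 749175} + 527519} = \frac{1}{\frac{1}{749172} + 527519} = \frac{1}{\frac{395202464269}{749172}} = \frac{749172}{395202464269}$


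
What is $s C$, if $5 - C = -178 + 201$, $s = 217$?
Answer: $-3906$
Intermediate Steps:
$C = -18$ ($C = 5 - \left(-178 + 201\right) = 5 - 23 = -18$)
$s C = 217 \left(-18\right) = -3906$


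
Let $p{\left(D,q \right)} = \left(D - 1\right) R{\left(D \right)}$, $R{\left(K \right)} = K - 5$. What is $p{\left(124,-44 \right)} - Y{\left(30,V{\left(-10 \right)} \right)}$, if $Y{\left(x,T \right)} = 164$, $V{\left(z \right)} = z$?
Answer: $14473$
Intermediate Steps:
$R{\left(K \right)} = -5 + K$ ($R{\left(K \right)} = K - 5 = -5 + K$)
$p{\left(D,q \right)} = \left(-1 + D\right) \left(-5 + D\right)$ ($p{\left(D,q \right)} = \left(D - 1\right) \left(-5 + D\right) = \left(-1 + D\right) \left(-5 + D\right)$)
$p{\left(124,-44 \right)} - Y{\left(30,V{\left(-10 \right)} \right)} = \left(-1 + 124\right) \left(-5 + 124\right) - 164 = 123 \cdot 119 - 164 = 14637 - 164 = 14473$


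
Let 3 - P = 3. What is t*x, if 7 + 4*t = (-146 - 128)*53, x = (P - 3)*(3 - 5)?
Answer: -43587/2 ≈ -21794.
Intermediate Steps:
P = 0 (P = 3 - 1*3 = 3 - 3 = 0)
x = 6 (x = (0 - 3)*(3 - 5) = -3*(-2) = 6)
t = -14529/4 (t = -7/4 + ((-146 - 128)*53)/4 = -7/4 + (-274*53)/4 = -7/4 + (1/4)*(-14522) = -7/4 - 7261/2 = -14529/4 ≈ -3632.3)
t*x = -14529/4*6 = -43587/2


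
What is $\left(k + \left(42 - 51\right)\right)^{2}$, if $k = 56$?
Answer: $2209$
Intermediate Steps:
$\left(k + \left(42 - 51\right)\right)^{2} = \left(56 + \left(42 - 51\right)\right)^{2} = \left(56 - 9\right)^{2} = 47^{2} = 2209$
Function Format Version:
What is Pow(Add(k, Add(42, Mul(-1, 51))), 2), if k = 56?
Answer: 2209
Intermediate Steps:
Pow(Add(k, Add(42, Mul(-1, 51))), 2) = Pow(Add(56, Add(42, Mul(-1, 51))), 2) = Pow(Add(56, Add(42, -51)), 2) = Pow(Add(56, -9), 2) = Pow(47, 2) = 2209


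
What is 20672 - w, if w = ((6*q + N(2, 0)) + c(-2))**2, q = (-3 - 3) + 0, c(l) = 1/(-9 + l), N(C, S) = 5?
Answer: 2384348/121 ≈ 19705.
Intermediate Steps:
q = -6 (q = -6 + 0 = -6)
w = 116964/121 (w = ((6*(-6) + 5) + 1/(-9 - 2))**2 = ((-36 + 5) + 1/(-11))**2 = (-31 - 1/11)**2 = (-342/11)**2 = 116964/121 ≈ 966.64)
20672 - w = 20672 - 1*116964/121 = 20672 - 116964/121 = 2384348/121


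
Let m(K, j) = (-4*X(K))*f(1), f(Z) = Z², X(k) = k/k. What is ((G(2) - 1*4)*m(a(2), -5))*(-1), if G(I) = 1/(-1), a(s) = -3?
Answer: -20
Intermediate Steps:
X(k) = 1
G(I) = -1
m(K, j) = -4 (m(K, j) = -4*1*1² = -4*1 = -4)
((G(2) - 1*4)*m(a(2), -5))*(-1) = ((-1 - 1*4)*(-4))*(-1) = ((-1 - 4)*(-4))*(-1) = -5*(-4)*(-1) = 20*(-1) = -20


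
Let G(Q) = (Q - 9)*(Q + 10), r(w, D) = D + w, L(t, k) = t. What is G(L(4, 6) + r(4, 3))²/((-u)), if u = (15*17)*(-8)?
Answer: 147/170 ≈ 0.86471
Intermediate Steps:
G(Q) = (-9 + Q)*(10 + Q)
u = -2040 (u = 255*(-8) = -2040)
G(L(4, 6) + r(4, 3))²/((-u)) = (-90 + (4 + (3 + 4)) + (4 + (3 + 4))²)²/((-1*(-2040))) = (-90 + (4 + 7) + (4 + 7)²)²/2040 = (-90 + 11 + 11²)²*(1/2040) = (-90 + 11 + 121)²*(1/2040) = 42²*(1/2040) = 1764*(1/2040) = 147/170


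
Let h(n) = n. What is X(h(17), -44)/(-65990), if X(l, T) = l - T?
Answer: -61/65990 ≈ -0.00092438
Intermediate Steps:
X(h(17), -44)/(-65990) = (17 - 1*(-44))/(-65990) = (17 + 44)*(-1/65990) = 61*(-1/65990) = -61/65990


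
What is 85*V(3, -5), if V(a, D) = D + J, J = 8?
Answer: 255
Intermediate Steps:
V(a, D) = 8 + D (V(a, D) = D + 8 = 8 + D)
85*V(3, -5) = 85*(8 - 5) = 85*3 = 255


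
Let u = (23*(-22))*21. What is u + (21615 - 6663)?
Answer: 4326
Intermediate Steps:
u = -10626 (u = -506*21 = -10626)
u + (21615 - 6663) = -10626 + (21615 - 6663) = -10626 + 14952 = 4326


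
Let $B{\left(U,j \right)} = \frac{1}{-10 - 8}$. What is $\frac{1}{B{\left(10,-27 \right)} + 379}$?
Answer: $\frac{18}{6821} \approx 0.0026389$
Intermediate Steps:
$B{\left(U,j \right)} = - \frac{1}{18}$ ($B{\left(U,j \right)} = \frac{1}{-18} = - \frac{1}{18}$)
$\frac{1}{B{\left(10,-27 \right)} + 379} = \frac{1}{- \frac{1}{18} + 379} = \frac{1}{\frac{6821}{18}} = \frac{18}{6821}$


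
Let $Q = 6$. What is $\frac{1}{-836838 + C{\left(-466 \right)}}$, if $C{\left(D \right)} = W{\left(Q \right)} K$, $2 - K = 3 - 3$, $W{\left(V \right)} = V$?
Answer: $- \frac{1}{836826} \approx -1.195 \cdot 10^{-6}$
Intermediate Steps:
$K = 2$ ($K = 2 - \left(3 - 3\right) = 2 - 0 = 2 + 0 = 2$)
$C{\left(D \right)} = 12$ ($C{\left(D \right)} = 6 \cdot 2 = 12$)
$\frac{1}{-836838 + C{\left(-466 \right)}} = \frac{1}{-836838 + 12} = \frac{1}{-836826} = - \frac{1}{836826}$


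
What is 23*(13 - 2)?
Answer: 253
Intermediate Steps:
23*(13 - 2) = 23*11 = 253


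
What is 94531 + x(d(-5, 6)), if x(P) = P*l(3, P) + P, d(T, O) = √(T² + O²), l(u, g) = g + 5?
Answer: 94592 + 6*√61 ≈ 94639.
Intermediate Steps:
l(u, g) = 5 + g
d(T, O) = √(O² + T²)
x(P) = P + P*(5 + P) (x(P) = P*(5 + P) + P = P + P*(5 + P))
94531 + x(d(-5, 6)) = 94531 + √(6² + (-5)²)*(6 + √(6² + (-5)²)) = 94531 + √(36 + 25)*(6 + √(36 + 25)) = 94531 + √61*(6 + √61)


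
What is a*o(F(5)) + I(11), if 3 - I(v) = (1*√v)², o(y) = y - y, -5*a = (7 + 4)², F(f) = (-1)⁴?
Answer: -8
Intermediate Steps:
F(f) = 1
a = -121/5 (a = -(7 + 4)²/5 = -⅕*11² = -⅕*121 = -121/5 ≈ -24.200)
o(y) = 0
I(v) = 3 - v (I(v) = 3 - (1*√v)² = 3 - (√v)² = 3 - v)
a*o(F(5)) + I(11) = -121/5*0 + (3 - 1*11) = 0 + (3 - 11) = 0 - 8 = -8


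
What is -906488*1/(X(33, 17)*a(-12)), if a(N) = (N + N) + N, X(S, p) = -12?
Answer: -113311/54 ≈ -2098.4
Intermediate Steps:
a(N) = 3*N (a(N) = 2*N + N = 3*N)
-906488*1/(X(33, 17)*a(-12)) = -906488/((3*(-12))*(-12)) = -906488/((-36*(-12))) = -906488/432 = -906488*1/432 = -113311/54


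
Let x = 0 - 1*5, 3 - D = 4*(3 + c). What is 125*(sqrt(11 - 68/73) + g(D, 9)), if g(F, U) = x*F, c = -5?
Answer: -6875 + 875*sqrt(1095)/73 ≈ -6478.4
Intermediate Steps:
D = 11 (D = 3 - 4*(3 - 5) = 3 - 4*(-2) = 3 - 1*(-8) = 3 + 8 = 11)
x = -5 (x = 0 - 5 = -5)
g(F, U) = -5*F
125*(sqrt(11 - 68/73) + g(D, 9)) = 125*(sqrt(11 - 68/73) - 5*11) = 125*(sqrt(11 - 68*1/73) - 55) = 125*(sqrt(11 - 68/73) - 55) = 125*(sqrt(735/73) - 55) = 125*(7*sqrt(1095)/73 - 55) = 125*(-55 + 7*sqrt(1095)/73) = -6875 + 875*sqrt(1095)/73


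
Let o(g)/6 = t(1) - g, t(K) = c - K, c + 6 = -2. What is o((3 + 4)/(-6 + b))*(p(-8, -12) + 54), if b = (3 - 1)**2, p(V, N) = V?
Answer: -1518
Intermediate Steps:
c = -8 (c = -6 - 2 = -8)
t(K) = -8 - K
b = 4 (b = 2**2 = 4)
o(g) = -54 - 6*g (o(g) = 6*((-8 - 1*1) - g) = 6*((-8 - 1) - g) = 6*(-9 - g) = -54 - 6*g)
o((3 + 4)/(-6 + b))*(p(-8, -12) + 54) = (-54 - 6*(3 + 4)/(-6 + 4))*(-8 + 54) = (-54 - 42/(-2))*46 = (-54 - 42*(-1)/2)*46 = (-54 - 6*(-7/2))*46 = (-54 + 21)*46 = -33*46 = -1518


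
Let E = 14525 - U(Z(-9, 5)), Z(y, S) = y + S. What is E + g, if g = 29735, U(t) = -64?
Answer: 44324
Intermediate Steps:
Z(y, S) = S + y
E = 14589 (E = 14525 - 1*(-64) = 14525 + 64 = 14589)
E + g = 14589 + 29735 = 44324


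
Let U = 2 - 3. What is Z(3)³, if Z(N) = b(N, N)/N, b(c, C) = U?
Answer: -1/27 ≈ -0.037037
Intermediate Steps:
U = -1
b(c, C) = -1
Z(N) = -1/N
Z(3)³ = (-1/3)³ = (-1*⅓)³ = (-⅓)³ = -1/27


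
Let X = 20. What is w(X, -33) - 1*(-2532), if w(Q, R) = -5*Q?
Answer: 2432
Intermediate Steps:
w(X, -33) - 1*(-2532) = -5*20 - 1*(-2532) = -100 + 2532 = 2432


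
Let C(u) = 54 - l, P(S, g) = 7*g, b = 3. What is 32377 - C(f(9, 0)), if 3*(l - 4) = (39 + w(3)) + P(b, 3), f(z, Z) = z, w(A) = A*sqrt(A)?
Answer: 32347 + sqrt(3) ≈ 32349.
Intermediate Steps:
w(A) = A**(3/2)
l = 24 + sqrt(3) (l = 4 + ((39 + 3**(3/2)) + 7*3)/3 = 4 + ((39 + 3*sqrt(3)) + 21)/3 = 4 + (60 + 3*sqrt(3))/3 = 4 + (20 + sqrt(3)) = 24 + sqrt(3) ≈ 25.732)
C(u) = 30 - sqrt(3) (C(u) = 54 - (24 + sqrt(3)) = 54 + (-24 - sqrt(3)) = 30 - sqrt(3))
32377 - C(f(9, 0)) = 32377 - (30 - sqrt(3)) = 32377 + (-30 + sqrt(3)) = 32347 + sqrt(3)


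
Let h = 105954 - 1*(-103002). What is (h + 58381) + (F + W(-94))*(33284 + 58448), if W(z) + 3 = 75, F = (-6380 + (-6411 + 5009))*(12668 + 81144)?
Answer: -66968479600247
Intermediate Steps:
F = -730044984 (F = (-6380 - 1402)*93812 = -7782*93812 = -730044984)
W(z) = 72 (W(z) = -3 + 75 = 72)
h = 208956 (h = 105954 + 103002 = 208956)
(h + 58381) + (F + W(-94))*(33284 + 58448) = (208956 + 58381) + (-730044984 + 72)*(33284 + 58448) = 267337 - 730044912*91732 = 267337 - 66968479867584 = -66968479600247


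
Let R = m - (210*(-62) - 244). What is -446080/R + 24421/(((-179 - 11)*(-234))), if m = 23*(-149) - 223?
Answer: -515735087/11248380 ≈ -45.850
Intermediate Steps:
m = -3650 (m = -3427 - 223 = -3650)
R = 9614 (R = -3650 - (210*(-62) - 244) = -3650 - (-13020 - 244) = -3650 - 1*(-13264) = -3650 + 13264 = 9614)
-446080/R + 24421/(((-179 - 11)*(-234))) = -446080/9614 + 24421/(((-179 - 11)*(-234))) = -446080*1/9614 + 24421/((-190*(-234))) = -223040/4807 + 24421/44460 = -515735087/11248380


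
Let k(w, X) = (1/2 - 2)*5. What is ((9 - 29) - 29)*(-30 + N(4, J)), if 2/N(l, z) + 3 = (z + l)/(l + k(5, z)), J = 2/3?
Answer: 19404/13 ≈ 1492.6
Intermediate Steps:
J = ⅔ (J = 2*(⅓) = ⅔ ≈ 0.66667)
k(w, X) = -15/2 (k(w, X) = (½ - 2)*5 = -3/2*5 = -15/2)
N(l, z) = 2/(-3 + (l + z)/(-15/2 + l)) (N(l, z) = 2/(-3 + (z + l)/(l - 15/2)) = 2/(-3 + (l + z)/(-15/2 + l)))
((9 - 29) - 29)*(-30 + N(4, J)) = ((9 - 29) - 29)*(-30 + 2*(-15 + 2*4)/(45 - 4*4 + 2*(⅔))) = (-20 - 29)*(-30 + 2*(-15 + 8)/(45 - 16 + 4/3)) = -49*(-30 + 2*(-7)/(91/3)) = -49*(-30 + 2*(3/91)*(-7)) = -49*(-30 - 6/13) = -49*(-396/13) = 19404/13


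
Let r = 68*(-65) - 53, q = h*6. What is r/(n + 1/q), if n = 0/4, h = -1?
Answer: 26838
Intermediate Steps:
q = -6 (q = -1*6 = -6)
n = 0 (n = 0*(¼) = 0)
r = -4473 (r = -4420 - 53 = -4473)
r/(n + 1/q) = -4473/(0 + 1/(-6)) = -4473/(0 - ⅙) = -4473/(-⅙) = -4473*(-6) = 26838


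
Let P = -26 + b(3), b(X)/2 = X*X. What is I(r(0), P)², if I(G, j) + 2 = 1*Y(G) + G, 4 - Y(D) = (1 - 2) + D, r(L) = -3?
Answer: 9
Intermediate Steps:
Y(D) = 5 - D (Y(D) = 4 - ((1 - 2) + D) = 4 - (-1 + D) = 4 + (1 - D) = 5 - D)
b(X) = 2*X² (b(X) = 2*(X*X) = 2*X²)
P = -8 (P = -26 + 2*3² = -26 + 2*9 = -26 + 18 = -8)
I(G, j) = 3 (I(G, j) = -2 + (1*(5 - G) + G) = -2 + ((5 - G) + G) = -2 + 5 = 3)
I(r(0), P)² = 3² = 9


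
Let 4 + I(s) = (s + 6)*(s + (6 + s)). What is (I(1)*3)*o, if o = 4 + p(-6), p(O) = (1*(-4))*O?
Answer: 4368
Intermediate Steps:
I(s) = -4 + (6 + s)*(6 + 2*s) (I(s) = -4 + (s + 6)*(s + (6 + s)) = -4 + (6 + s)*(6 + 2*s))
p(O) = -4*O
o = 28 (o = 4 - 4*(-6) = 4 + 24 = 28)
(I(1)*3)*o = ((32 + 2*1² + 18*1)*3)*28 = ((32 + 2*1 + 18)*3)*28 = ((32 + 2 + 18)*3)*28 = (52*3)*28 = 156*28 = 4368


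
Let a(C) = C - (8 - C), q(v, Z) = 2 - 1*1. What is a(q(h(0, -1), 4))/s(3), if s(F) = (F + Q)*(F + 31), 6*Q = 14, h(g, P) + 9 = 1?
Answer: -9/272 ≈ -0.033088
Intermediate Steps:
h(g, P) = -8 (h(g, P) = -9 + 1 = -8)
Q = 7/3 (Q = (1/6)*14 = 7/3 ≈ 2.3333)
q(v, Z) = 1 (q(v, Z) = 2 - 1 = 1)
a(C) = -8 + 2*C (a(C) = C + (-8 + C) = -8 + 2*C)
s(F) = (31 + F)*(7/3 + F) (s(F) = (F + 7/3)*(F + 31) = (7/3 + F)*(31 + F) = (31 + F)*(7/3 + F))
a(q(h(0, -1), 4))/s(3) = (-8 + 2*1)/(217/3 + 3**2 + (100/3)*3) = (-8 + 2)/(217/3 + 9 + 100) = -6/544/3 = -6*3/544 = -9/272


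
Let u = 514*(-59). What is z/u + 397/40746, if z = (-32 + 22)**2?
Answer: 3982411/617831598 ≈ 0.0064458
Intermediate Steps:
u = -30326
z = 100 (z = (-10)**2 = 100)
z/u + 397/40746 = 100/(-30326) + 397/40746 = 100*(-1/30326) + 397*(1/40746) = -50/15163 + 397/40746 = 3982411/617831598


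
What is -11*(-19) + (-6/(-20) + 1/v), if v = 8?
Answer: 8377/40 ≈ 209.43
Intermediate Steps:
-11*(-19) + (-6/(-20) + 1/v) = -11*(-19) + (-6/(-20) + 1/8) = 209 + (-6*(-1/20) + 1*(⅛)) = 209 + (3/10 + ⅛) = 209 + 17/40 = 8377/40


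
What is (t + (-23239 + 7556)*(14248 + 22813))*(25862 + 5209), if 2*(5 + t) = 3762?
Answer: -18059266427877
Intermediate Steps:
t = 1876 (t = -5 + (1/2)*3762 = -5 + 1881 = 1876)
(t + (-23239 + 7556)*(14248 + 22813))*(25862 + 5209) = (1876 + (-23239 + 7556)*(14248 + 22813))*(25862 + 5209) = (1876 - 15683*37061)*31071 = (1876 - 581227663)*31071 = -581225787*31071 = -18059266427877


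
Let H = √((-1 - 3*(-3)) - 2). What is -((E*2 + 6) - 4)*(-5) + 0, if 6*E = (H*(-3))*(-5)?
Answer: 10 + 25*√6 ≈ 71.237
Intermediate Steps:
H = √6 (H = √((-1 + 9) - 2) = √(8 - 2) = √6 ≈ 2.4495)
E = 5*√6/2 (E = ((√6*(-3))*(-5))/6 = (-3*√6*(-5))/6 = (15*√6)/6 = 5*√6/2 ≈ 6.1237)
-((E*2 + 6) - 4)*(-5) + 0 = -(((5*√6/2)*2 + 6) - 4)*(-5) + 0 = -((5*√6 + 6) - 4)*(-5) + 0 = -((6 + 5*√6) - 4)*(-5) + 0 = -(2 + 5*√6)*(-5) + 0 = (-2 - 5*√6)*(-5) + 0 = (10 + 25*√6) + 0 = 10 + 25*√6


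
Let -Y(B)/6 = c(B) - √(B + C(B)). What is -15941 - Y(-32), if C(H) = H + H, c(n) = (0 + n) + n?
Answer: -16325 - 24*I*√6 ≈ -16325.0 - 58.788*I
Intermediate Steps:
c(n) = 2*n (c(n) = n + n = 2*n)
C(H) = 2*H
Y(B) = -12*B + 6*√3*√B (Y(B) = -6*(2*B - √(B + 2*B)) = -6*(2*B - √(3*B)) = -6*(2*B - √3*√B) = -12*B + 6*√3*√B)
-15941 - Y(-32) = -15941 - (-12*(-32) + 6*√3*√(-32)) = -15941 - (384 + 6*√3*(4*I*√2)) = -15941 - (384 + 24*I*√6) = -15941 + (-384 - 24*I*√6) = -16325 - 24*I*√6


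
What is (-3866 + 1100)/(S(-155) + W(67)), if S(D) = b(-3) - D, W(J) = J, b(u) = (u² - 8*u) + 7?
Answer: -1383/131 ≈ -10.557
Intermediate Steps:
b(u) = 7 + u² - 8*u
S(D) = 40 - D (S(D) = (7 + (-3)² - 8*(-3)) - D = (7 + 9 + 24) - D = 40 - D)
(-3866 + 1100)/(S(-155) + W(67)) = (-3866 + 1100)/((40 - 1*(-155)) + 67) = -2766/((40 + 155) + 67) = -2766/(195 + 67) = -2766/262 = -2766*1/262 = -1383/131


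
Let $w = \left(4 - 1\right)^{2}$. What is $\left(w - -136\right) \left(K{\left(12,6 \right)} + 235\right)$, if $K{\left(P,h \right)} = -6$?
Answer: $33205$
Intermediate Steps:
$w = 9$ ($w = 3^{2} = 9$)
$\left(w - -136\right) \left(K{\left(12,6 \right)} + 235\right) = \left(9 - -136\right) \left(-6 + 235\right) = \left(9 + 136\right) 229 = 145 \cdot 229 = 33205$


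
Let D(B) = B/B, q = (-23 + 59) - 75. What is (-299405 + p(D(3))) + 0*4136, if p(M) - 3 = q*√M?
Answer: -299441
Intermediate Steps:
q = -39 (q = 36 - 75 = -39)
D(B) = 1
p(M) = 3 - 39*√M
(-299405 + p(D(3))) + 0*4136 = (-299405 + (3 - 39*√1)) + 0*4136 = (-299405 + (3 - 39*1)) + 0 = (-299405 + (3 - 39)) + 0 = (-299405 - 36) + 0 = -299441 + 0 = -299441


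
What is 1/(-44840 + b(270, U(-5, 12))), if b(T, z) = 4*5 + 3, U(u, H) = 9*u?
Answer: -1/44817 ≈ -2.2313e-5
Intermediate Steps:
b(T, z) = 23 (b(T, z) = 20 + 3 = 23)
1/(-44840 + b(270, U(-5, 12))) = 1/(-44840 + 23) = 1/(-44817) = -1/44817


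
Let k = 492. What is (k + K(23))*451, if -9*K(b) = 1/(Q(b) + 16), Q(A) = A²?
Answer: 1088379809/4905 ≈ 2.2189e+5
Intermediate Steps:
K(b) = -1/(9*(16 + b²)) (K(b) = -1/(9*(b² + 16)) = -1/(9*(16 + b²)))
(k + K(23))*451 = (492 - 1/(144 + 9*23²))*451 = (492 - 1/(144 + 9*529))*451 = (492 - 1/(144 + 4761))*451 = (492 - 1/4905)*451 = (2413259/4905)*451 = 1088379809/4905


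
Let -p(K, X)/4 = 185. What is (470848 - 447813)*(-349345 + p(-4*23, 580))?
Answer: -8064207975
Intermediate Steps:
p(K, X) = -740 (p(K, X) = -4*185 = -740)
(470848 - 447813)*(-349345 + p(-4*23, 580)) = (470848 - 447813)*(-349345 - 740) = 23035*(-350085) = -8064207975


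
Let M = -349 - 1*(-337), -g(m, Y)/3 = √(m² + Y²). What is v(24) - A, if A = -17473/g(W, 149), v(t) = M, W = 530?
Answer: -12 - 173*√303101/9003 ≈ -22.579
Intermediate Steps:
g(m, Y) = -3*√(Y² + m²) (g(m, Y) = -3*√(m² + Y²) = -3*√(Y² + m²))
M = -12 (M = -349 + 337 = -12)
v(t) = -12
A = 173*√303101/9003 (A = -17473*(-1/(3*√(149² + 530²))) = -17473*(-1/(3*√(22201 + 280900))) = -17473*(-√303101/909303) = -(-173)*√303101/9003 = 173*√303101/9003 ≈ 10.579)
v(24) - A = -12 - 173*√303101/9003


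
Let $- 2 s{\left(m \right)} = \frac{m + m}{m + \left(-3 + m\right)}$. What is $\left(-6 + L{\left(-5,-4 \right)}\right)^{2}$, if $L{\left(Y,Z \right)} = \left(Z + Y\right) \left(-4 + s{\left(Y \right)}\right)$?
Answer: $\frac{189225}{169} \approx 1119.7$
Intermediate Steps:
$s{\left(m \right)} = - \frac{m}{-3 + 2 m}$ ($s{\left(m \right)} = - \frac{\left(m + m\right) \frac{1}{m + \left(-3 + m\right)}}{2} = - \frac{2 m \frac{1}{-3 + 2 m}}{2} = - \frac{m}{-3 + 2 m}$)
$L{\left(Y,Z \right)} = \left(-4 - \frac{Y}{-3 + 2 Y}\right) \left(Y + Z\right)$ ($L{\left(Y,Z \right)} = \left(Z + Y\right) \left(-4 - \frac{Y}{-3 + 2 Y}\right) = \left(Y + Z\right) \left(-4 - \frac{Y}{-3 + 2 Y}\right) = \left(-4 - \frac{Y}{-3 + 2 Y}\right) \left(Y + Z\right)$)
$\left(-6 + L{\left(-5,-4 \right)}\right)^{2} = \left(-6 + \frac{3 \left(- 3 \left(-5\right)^{2} + 4 \left(-5\right) + 4 \left(-4\right) - \left(-15\right) \left(-4\right)\right)}{-3 + 2 \left(-5\right)}\right)^{2} = \left(-6 + \frac{3 \left(\left(-3\right) 25 - 20 - 16 - 60\right)}{-3 - 10}\right)^{2} = \left(-6 + \frac{3 \left(-75 - 20 - 16 - 60\right)}{-13}\right)^{2} = \left(-6 + 3 \left(- \frac{1}{13}\right) \left(-171\right)\right)^{2} = \left(-6 + \frac{513}{13}\right)^{2} = \left(\frac{435}{13}\right)^{2} = \frac{189225}{169}$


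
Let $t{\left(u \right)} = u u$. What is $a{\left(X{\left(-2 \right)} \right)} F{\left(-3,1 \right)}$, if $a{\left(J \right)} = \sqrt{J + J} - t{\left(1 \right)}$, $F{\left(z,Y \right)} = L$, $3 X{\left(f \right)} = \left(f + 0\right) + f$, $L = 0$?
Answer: $0$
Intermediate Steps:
$t{\left(u \right)} = u^{2}$
$X{\left(f \right)} = \frac{2 f}{3}$ ($X{\left(f \right)} = \frac{\left(f + 0\right) + f}{3} = \frac{f + f}{3} = \frac{2 f}{3}$)
$F{\left(z,Y \right)} = 0$
$a{\left(J \right)} = -1 + \sqrt{2} \sqrt{J}$ ($a{\left(J \right)} = \sqrt{J + J} - 1^{2} = \sqrt{2 J} - 1 = \sqrt{2} \sqrt{J} - 1 = -1 + \sqrt{2} \sqrt{J}$)
$a{\left(X{\left(-2 \right)} \right)} F{\left(-3,1 \right)} = \left(-1 + \sqrt{2} \sqrt{\frac{2}{3} \left(-2\right)}\right) 0 = \left(-1 + \sqrt{2} \sqrt{- \frac{4}{3}}\right) 0 = \left(-1 + \sqrt{2} \frac{2 i \sqrt{3}}{3}\right) 0 = \left(-1 + \frac{2 i \sqrt{6}}{3}\right) 0 = 0$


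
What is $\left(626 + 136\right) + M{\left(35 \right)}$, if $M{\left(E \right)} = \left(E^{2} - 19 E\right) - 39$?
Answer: $1283$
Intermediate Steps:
$M{\left(E \right)} = -39 + E^{2} - 19 E$
$\left(626 + 136\right) + M{\left(35 \right)} = \left(626 + 136\right) - \left(704 - 1225\right) = 762 - -521 = 762 + 521 = 1283$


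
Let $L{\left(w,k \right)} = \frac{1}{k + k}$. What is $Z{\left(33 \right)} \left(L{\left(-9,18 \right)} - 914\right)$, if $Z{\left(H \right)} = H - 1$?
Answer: $- \frac{263224}{9} \approx -29247.0$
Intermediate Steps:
$Z{\left(H \right)} = -1 + H$
$L{\left(w,k \right)} = \frac{1}{2 k}$
$Z{\left(33 \right)} \left(L{\left(-9,18 \right)} - 914\right) = \left(-1 + 33\right) \left(\frac{1}{2 \cdot 18} - 914\right) = 32 \left(\frac{1}{2} \cdot \frac{1}{18} - 914\right) = 32 \left(\frac{1}{36} - 914\right) = 32 \left(- \frac{32903}{36}\right) = - \frac{263224}{9}$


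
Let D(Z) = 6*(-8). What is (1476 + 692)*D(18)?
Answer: -104064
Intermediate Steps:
D(Z) = -48
(1476 + 692)*D(18) = (1476 + 692)*(-48) = 2168*(-48) = -104064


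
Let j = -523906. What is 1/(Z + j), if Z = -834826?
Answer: -1/1358732 ≈ -7.3598e-7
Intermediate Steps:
1/(Z + j) = 1/(-834826 - 523906) = 1/(-1358732) = -1/1358732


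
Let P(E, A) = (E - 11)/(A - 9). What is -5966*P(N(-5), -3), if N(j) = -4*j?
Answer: 8949/2 ≈ 4474.5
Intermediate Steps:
P(E, A) = (-11 + E)/(-9 + A)
-5966*P(N(-5), -3) = -5966*(-11 - 4*(-5))/(-9 - 3) = -5966*(-11 + 20)/(-12) = -(-2983)*9/6 = -5966*(-3/4) = 8949/2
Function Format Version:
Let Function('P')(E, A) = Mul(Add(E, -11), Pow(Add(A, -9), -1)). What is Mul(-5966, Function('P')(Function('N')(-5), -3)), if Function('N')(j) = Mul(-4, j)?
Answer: Rational(8949, 2) ≈ 4474.5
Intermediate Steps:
Function('P')(E, A) = Mul(Pow(Add(-9, A), -1), Add(-11, E)) (Function('P')(E, A) = Mul(Add(-11, E), Pow(Add(-9, A), -1)) = Mul(Pow(Add(-9, A), -1), Add(-11, E)))
Mul(-5966, Function('P')(Function('N')(-5), -3)) = Mul(-5966, Mul(Pow(Add(-9, -3), -1), Add(-11, Mul(-4, -5)))) = Mul(-5966, Mul(Pow(-12, -1), Add(-11, 20))) = Mul(-5966, Mul(Rational(-1, 12), 9)) = Mul(-5966, Rational(-3, 4)) = Rational(8949, 2)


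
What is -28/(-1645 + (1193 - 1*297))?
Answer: 4/107 ≈ 0.037383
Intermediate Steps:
-28/(-1645 + (1193 - 1*297)) = -28/(-1645 + (1193 - 297)) = -28/(-1645 + 896) = -28/(-749) = -28*(-1/749) = 4/107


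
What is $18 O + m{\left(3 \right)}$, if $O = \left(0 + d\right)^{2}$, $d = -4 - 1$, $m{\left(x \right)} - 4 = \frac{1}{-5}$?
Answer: $\frac{2269}{5} \approx 453.8$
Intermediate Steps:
$m{\left(x \right)} = \frac{19}{5}$ ($m{\left(x \right)} = 4 + \frac{1}{-5} = 4 - \frac{1}{5} = \frac{19}{5}$)
$d = -5$ ($d = -4 - 1 = -5$)
$O = 25$ ($O = \left(0 - 5\right)^{2} = \left(-5\right)^{2} = 25$)
$18 O + m{\left(3 \right)} = 18 \cdot 25 + \frac{19}{5} = 450 + \frac{19}{5} = \frac{2269}{5}$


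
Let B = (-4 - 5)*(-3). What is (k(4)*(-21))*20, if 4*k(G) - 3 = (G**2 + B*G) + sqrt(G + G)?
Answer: -13335 - 210*sqrt(2) ≈ -13632.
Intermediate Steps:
B = 27 (B = -9*(-3) = 27)
k(G) = 3/4 + G**2/4 + 27*G/4 + sqrt(2)*sqrt(G)/4 (k(G) = 3/4 + ((G**2 + 27*G) + sqrt(G + G))/4 = 3/4 + ((G**2 + 27*G) + sqrt(2*G))/4 = 3/4 + ((G**2 + 27*G) + sqrt(2)*sqrt(G))/4 = 3/4 + (G**2 + 27*G + sqrt(2)*sqrt(G))/4 = 3/4 + (G**2/4 + 27*G/4 + sqrt(2)*sqrt(G)/4) = 3/4 + G**2/4 + 27*G/4 + sqrt(2)*sqrt(G)/4)
(k(4)*(-21))*20 = ((3/4 + (1/4)*4**2 + (27/4)*4 + sqrt(2)*sqrt(4)/4)*(-21))*20 = ((3/4 + (1/4)*16 + 27 + (1/4)*sqrt(2)*2)*(-21))*20 = ((3/4 + 4 + 27 + sqrt(2)/2)*(-21))*20 = ((127/4 + sqrt(2)/2)*(-21))*20 = (-2667/4 - 21*sqrt(2)/2)*20 = -13335 - 210*sqrt(2)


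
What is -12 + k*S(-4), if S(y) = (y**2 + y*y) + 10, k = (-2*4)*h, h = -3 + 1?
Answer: 660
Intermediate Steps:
h = -2
k = 16 (k = -2*4*(-2) = -8*(-2) = 16)
S(y) = 10 + 2*y**2 (S(y) = (y**2 + y**2) + 10 = 2*y**2 + 10 = 10 + 2*y**2)
-12 + k*S(-4) = -12 + 16*(10 + 2*(-4)**2) = -12 + 16*(10 + 2*16) = -12 + 16*(10 + 32) = -12 + 16*42 = -12 + 672 = 660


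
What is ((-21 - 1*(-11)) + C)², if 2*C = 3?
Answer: 289/4 ≈ 72.250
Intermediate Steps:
C = 3/2 (C = (½)*3 = 3/2 ≈ 1.5000)
((-21 - 1*(-11)) + C)² = ((-21 - 1*(-11)) + 3/2)² = ((-21 + 11) + 3/2)² = (-10 + 3/2)² = (-17/2)² = 289/4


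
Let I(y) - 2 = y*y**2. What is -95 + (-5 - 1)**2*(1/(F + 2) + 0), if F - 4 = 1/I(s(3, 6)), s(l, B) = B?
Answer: -116507/1309 ≈ -89.005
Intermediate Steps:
I(y) = 2 + y**3 (I(y) = 2 + y*y**2 = 2 + y**3)
F = 873/218 (F = 4 + 1/(2 + 6**3) = 4 + 1/(2 + 216) = 4 + 1/218 = 873/218 ≈ 4.0046)
-95 + (-5 - 1)**2*(1/(F + 2) + 0) = -95 + (-5 - 1)**2*(1/(873/218 + 2) + 0) = -95 + (-6)**2*(1/(1309/218) + 0) = -95 + 36*((218/1309)*1 + 0) = -95 + 36*(218/1309 + 0) = -95 + 36*(218/1309) = -95 + 7848/1309 = -116507/1309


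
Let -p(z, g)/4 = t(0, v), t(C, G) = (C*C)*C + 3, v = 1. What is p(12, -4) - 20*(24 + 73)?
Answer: -1952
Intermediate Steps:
t(C, G) = 3 + C**3 (t(C, G) = C**2*C + 3 = C**3 + 3 = 3 + C**3)
p(z, g) = -12 (p(z, g) = -4*(3 + 0**3) = -4*(3 + 0) = -4*3 = -12)
p(12, -4) - 20*(24 + 73) = -12 - 20*(24 + 73) = -12 - 20*97 = -12 - 1940 = -1952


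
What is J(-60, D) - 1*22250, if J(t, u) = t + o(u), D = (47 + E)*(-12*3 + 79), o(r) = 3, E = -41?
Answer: -22307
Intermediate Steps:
D = 258 (D = (47 - 41)*(-12*3 + 79) = 6*(-36 + 79) = 6*43 = 258)
J(t, u) = 3 + t (J(t, u) = t + 3 = 3 + t)
J(-60, D) - 1*22250 = (3 - 60) - 1*22250 = -57 - 22250 = -22307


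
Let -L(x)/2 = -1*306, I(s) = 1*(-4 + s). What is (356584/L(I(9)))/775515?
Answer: 89146/118653795 ≈ 0.00075131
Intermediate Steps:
I(s) = -4 + s
L(x) = 612 (L(x) = -(-2)*306 = -2*(-306) = 612)
(356584/L(I(9)))/775515 = (356584/612)/775515 = (356584*(1/612))*(1/775515) = (89146/153)*(1/775515) = 89146/118653795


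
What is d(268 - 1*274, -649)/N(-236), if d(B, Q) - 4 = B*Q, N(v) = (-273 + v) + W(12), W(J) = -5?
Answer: -1949/257 ≈ -7.5837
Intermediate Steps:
N(v) = -278 + v (N(v) = (-273 + v) - 5 = -278 + v)
d(B, Q) = 4 + B*Q
d(268 - 1*274, -649)/N(-236) = (4 + (268 - 1*274)*(-649))/(-278 - 236) = (4 + (268 - 274)*(-649))/(-514) = (4 - 6*(-649))*(-1/514) = (4 + 3894)*(-1/514) = 3898*(-1/514) = -1949/257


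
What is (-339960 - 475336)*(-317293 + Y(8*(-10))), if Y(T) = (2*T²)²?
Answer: -133319408926272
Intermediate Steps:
Y(T) = 4*T⁴
(-339960 - 475336)*(-317293 + Y(8*(-10))) = (-339960 - 475336)*(-317293 + 4*(8*(-10))⁴) = -815296*(-317293 + 4*(-80)⁴) = -815296*(-317293 + 4*40960000) = -815296*(-317293 + 163840000) = -815296*163522707 = -133319408926272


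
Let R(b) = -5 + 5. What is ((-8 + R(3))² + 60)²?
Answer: 15376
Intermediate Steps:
R(b) = 0
((-8 + R(3))² + 60)² = ((-8 + 0)² + 60)² = ((-8)² + 60)² = (64 + 60)² = 124² = 15376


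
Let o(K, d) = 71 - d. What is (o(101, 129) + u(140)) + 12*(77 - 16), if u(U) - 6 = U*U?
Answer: 20280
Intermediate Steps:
u(U) = 6 + U² (u(U) = 6 + U*U = 6 + U²)
(o(101, 129) + u(140)) + 12*(77 - 16) = ((71 - 1*129) + (6 + 140²)) + 12*(77 - 16) = ((71 - 129) + (6 + 19600)) + 12*61 = (-58 + 19606) + 732 = 19548 + 732 = 20280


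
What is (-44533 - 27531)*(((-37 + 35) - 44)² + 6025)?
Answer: -586673024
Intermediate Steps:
(-44533 - 27531)*(((-37 + 35) - 44)² + 6025) = -72064*((-2 - 44)² + 6025) = -72064*((-46)² + 6025) = -72064*(2116 + 6025) = -72064*8141 = -586673024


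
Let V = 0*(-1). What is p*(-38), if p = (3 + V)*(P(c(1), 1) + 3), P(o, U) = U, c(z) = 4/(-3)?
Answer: -456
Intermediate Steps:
c(z) = -4/3 (c(z) = 4*(-⅓) = -4/3)
V = 0
p = 12 (p = (3 + 0)*(1 + 3) = 3*4 = 12)
p*(-38) = 12*(-38) = -456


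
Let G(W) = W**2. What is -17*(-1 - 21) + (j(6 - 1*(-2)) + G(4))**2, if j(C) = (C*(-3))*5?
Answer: 11190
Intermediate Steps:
j(C) = -15*C (j(C) = -3*C*5 = -15*C)
-17*(-1 - 21) + (j(6 - 1*(-2)) + G(4))**2 = -17*(-1 - 21) + (-15*(6 - 1*(-2)) + 4**2)**2 = -17*(-22) + (-15*(6 + 2) + 16)**2 = 374 + (-15*8 + 16)**2 = 374 + (-120 + 16)**2 = 374 + (-104)**2 = 374 + 10816 = 11190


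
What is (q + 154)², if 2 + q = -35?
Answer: 13689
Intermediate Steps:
q = -37 (q = -2 - 35 = -37)
(q + 154)² = (-37 + 154)² = 117² = 13689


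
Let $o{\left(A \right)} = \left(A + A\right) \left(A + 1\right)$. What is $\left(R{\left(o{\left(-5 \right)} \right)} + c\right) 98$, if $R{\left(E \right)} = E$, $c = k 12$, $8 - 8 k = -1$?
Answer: $5243$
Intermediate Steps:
$k = \frac{9}{8}$ ($k = 1 - - \frac{1}{8} = 1 + \frac{1}{8} = \frac{9}{8} \approx 1.125$)
$c = \frac{27}{2}$ ($c = \frac{9}{8} \cdot 12 = \frac{27}{2} \approx 13.5$)
$o{\left(A \right)} = 2 A \left(1 + A\right)$
$\left(R{\left(o{\left(-5 \right)} \right)} + c\right) 98 = \left(2 \left(-5\right) \left(1 - 5\right) + \frac{27}{2}\right) 98 = \left(2 \left(-5\right) \left(-4\right) + \frac{27}{2}\right) 98 = \left(40 + \frac{27}{2}\right) 98 = \frac{107}{2} \cdot 98 = 5243$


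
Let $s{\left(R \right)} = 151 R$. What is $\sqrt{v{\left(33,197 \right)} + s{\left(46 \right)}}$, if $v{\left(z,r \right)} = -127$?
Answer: $\sqrt{6819} \approx 82.577$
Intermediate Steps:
$\sqrt{v{\left(33,197 \right)} + s{\left(46 \right)}} = \sqrt{-127 + 151 \cdot 46} = \sqrt{-127 + 6946} = \sqrt{6819}$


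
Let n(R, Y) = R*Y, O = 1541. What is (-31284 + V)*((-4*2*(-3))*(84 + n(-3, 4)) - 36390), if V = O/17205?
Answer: 6218821251166/5735 ≈ 1.0844e+9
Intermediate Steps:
V = 1541/17205 ≈ 0.089567
(-31284 + V)*((-4*2*(-3))*(84 + n(-3, 4)) - 36390) = (-31284 + 1541/17205)*((-4*2*(-3))*(84 - 3*4) - 36390) = -538239679*((-8*(-3))*(84 - 12) - 36390)/17205 = -538239679*(24*72 - 36390)/17205 = -538239679*(1728 - 36390)/17205 = -538239679/17205*(-34662) = 6218821251166/5735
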